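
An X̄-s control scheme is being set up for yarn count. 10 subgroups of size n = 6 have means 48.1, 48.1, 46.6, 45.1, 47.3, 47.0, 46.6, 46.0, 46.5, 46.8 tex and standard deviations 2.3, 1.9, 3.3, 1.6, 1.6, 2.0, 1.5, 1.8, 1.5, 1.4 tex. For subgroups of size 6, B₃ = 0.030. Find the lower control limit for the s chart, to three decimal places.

0.057

s̄ = (2.3 + 1.9 + 3.3 + 1.6 + 1.6 + 2.0 + 1.5 + 1.8 + 1.5 + 1.4) / 10 = 1.8900
LCL_s = B₃·s̄ = 0.030 × 1.8900 = 0.0567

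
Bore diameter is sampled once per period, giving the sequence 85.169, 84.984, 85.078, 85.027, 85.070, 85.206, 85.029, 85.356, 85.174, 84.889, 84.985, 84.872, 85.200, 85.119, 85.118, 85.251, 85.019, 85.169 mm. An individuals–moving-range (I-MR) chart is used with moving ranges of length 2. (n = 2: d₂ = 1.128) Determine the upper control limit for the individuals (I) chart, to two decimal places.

X̄ = (85.169 + 84.984 + 85.078 + 85.027 + 85.070 + 85.206 + 85.029 + 85.356 + 85.174 + 84.889 + 84.985 + 84.872 + 85.200 + 85.119 + 85.118 + 85.251 + 85.019 + 85.169) / 18 = 85.0953
Moving ranges: 0.185, 0.094, 0.051, 0.043, 0.136, 0.177, 0.327, 0.182, 0.285, 0.096, 0.113, 0.328, 0.081, 0.001, 0.133, 0.232, 0.150; M̄R̄ = 2.6140 / 17 = 0.1538
UCL = X̄ + 3·M̄R̄/d₂ = 85.0953 + 3 × 0.1538 / 1.128 = 85.5042

85.50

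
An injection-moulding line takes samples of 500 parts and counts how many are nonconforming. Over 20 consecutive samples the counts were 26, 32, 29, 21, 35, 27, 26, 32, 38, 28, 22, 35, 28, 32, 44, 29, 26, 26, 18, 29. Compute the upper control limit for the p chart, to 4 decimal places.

p̄ = Σdᵢ / (k·n) = 583 / (20 × 500) = 0.05830
UCL = p̄ + 3·√(p̄(1−p̄)/n) = 0.05830 + 3 × √(0.05830×0.94170/500) = 0.05830 + 3 × 0.01048 = 0.08974

0.0897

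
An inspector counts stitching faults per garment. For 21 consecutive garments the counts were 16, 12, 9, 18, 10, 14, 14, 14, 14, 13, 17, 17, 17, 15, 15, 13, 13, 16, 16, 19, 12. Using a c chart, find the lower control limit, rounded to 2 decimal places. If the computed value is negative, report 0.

3.06

c̄ = (16 + 12 + 9 + 18 + 10 + 14 + 14 + 14 + 14 + 13 + 17 + 17 + 17 + 15 + 15 + 13 + 13 + 16 + 16 + 19 + 12) / 21 = 304 / 21 = 14.4762
LCL = c̄ − 3√c̄ = 14.4762 − 3 × 3.8048 = 3.0619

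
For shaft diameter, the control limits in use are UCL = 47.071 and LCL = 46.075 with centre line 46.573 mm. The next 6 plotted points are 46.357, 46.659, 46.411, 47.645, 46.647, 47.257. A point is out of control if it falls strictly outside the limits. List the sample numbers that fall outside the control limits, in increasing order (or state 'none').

Compare each point to [46.075, 47.071]: sample 4 = 47.645 > UCL; sample 6 = 47.257 > UCL.

4, 6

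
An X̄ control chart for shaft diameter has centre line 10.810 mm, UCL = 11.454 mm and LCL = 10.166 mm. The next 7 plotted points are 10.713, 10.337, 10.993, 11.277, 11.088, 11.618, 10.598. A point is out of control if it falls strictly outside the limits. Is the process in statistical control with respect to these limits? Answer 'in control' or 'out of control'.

Compare each point to [10.166, 11.454]: sample 6 = 11.618 > UCL.

out of control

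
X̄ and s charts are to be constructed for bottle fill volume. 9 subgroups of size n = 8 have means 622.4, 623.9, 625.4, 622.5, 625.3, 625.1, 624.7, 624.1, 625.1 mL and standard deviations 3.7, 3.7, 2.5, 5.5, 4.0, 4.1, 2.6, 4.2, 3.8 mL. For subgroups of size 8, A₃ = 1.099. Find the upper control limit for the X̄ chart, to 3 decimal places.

X̄̄ = (622.4 + 623.9 + 625.4 + 622.5 + 625.3 + 625.1 + 624.7 + 624.1 + 625.1) / 9 = 624.2778
s̄ = (3.7 + 3.7 + 2.5 + 5.5 + 4.0 + 4.1 + 2.6 + 4.2 + 3.8) / 9 = 3.7889
UCL = X̄̄ + A₃·s̄ = 624.2778 + 1.099 × 3.7889 = 628.4418

628.442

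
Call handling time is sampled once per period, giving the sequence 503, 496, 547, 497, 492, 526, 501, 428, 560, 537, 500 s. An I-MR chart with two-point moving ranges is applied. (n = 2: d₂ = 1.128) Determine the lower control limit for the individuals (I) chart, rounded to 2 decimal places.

X̄ = (503 + 496 + 547 + 497 + 492 + 526 + 501 + 428 + 560 + 537 + 500) / 11 = 507.9091
Moving ranges: 7, 51, 50, 5, 34, 25, 73, 132, 23, 37; M̄R̄ = 437.0000 / 10 = 43.7000
LCL = X̄ − 3·M̄R̄/d₂ = 507.9091 − 3 × 43.7000 / 1.128 = 391.6857

391.69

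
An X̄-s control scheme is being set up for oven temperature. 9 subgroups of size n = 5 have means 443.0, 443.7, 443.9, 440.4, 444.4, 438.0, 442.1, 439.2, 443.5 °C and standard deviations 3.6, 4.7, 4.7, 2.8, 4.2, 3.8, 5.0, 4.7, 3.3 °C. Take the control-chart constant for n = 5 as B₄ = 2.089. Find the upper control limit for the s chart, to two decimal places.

8.54

s̄ = (3.6 + 4.7 + 4.7 + 2.8 + 4.2 + 3.8 + 5.0 + 4.7 + 3.3) / 9 = 4.0889
UCL_s = B₄·s̄ = 2.089 × 4.0889 = 8.5417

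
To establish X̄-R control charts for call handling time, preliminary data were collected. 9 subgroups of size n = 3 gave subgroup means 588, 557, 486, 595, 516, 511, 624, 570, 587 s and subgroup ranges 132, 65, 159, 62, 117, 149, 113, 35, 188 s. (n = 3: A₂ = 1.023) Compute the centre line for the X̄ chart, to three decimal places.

559.333

X̄̄ = (588 + 557 + 486 + 595 + 516 + 511 + 624 + 570 + 587) / 9 = 5034.0000 / 9 = 559.3333
CL = X̄̄ = 559.3333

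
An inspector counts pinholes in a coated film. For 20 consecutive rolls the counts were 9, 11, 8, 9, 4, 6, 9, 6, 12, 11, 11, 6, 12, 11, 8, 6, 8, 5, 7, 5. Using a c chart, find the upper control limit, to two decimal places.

16.79

c̄ = (9 + 11 + 8 + 9 + 4 + 6 + 9 + 6 + 12 + 11 + 11 + 6 + 12 + 11 + 8 + 6 + 8 + 5 + 7 + 5) / 20 = 164 / 20 = 8.2000
UCL = c̄ + 3√c̄ = 8.2000 + 3 × √8.2000 = 8.2000 + 3 × 2.8636 = 16.7907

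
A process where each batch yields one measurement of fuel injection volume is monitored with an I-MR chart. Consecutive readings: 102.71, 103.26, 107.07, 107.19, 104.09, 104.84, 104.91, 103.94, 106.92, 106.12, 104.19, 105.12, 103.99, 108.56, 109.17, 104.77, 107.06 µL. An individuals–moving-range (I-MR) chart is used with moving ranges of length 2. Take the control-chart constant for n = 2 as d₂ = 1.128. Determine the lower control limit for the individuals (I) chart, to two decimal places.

X̄ = (102.71 + 103.26 + 107.07 + 107.19 + 104.09 + 104.84 + 104.91 + 103.94 + 106.92 + 106.12 + 104.19 + 105.12 + 103.99 + 108.56 + 109.17 + 104.77 + 107.06) / 17 = 105.5241
Moving ranges: 0.55, 3.81, 0.12, 3.10, 0.75, 0.07, 0.97, 2.98, 0.80, 1.93, 0.93, 1.13, 4.57, 0.61, 4.40, 2.29; M̄R̄ = 29.0100 / 16 = 1.8131
LCL = X̄ − 3·M̄R̄/d₂ = 105.5241 − 3 × 1.8131 / 1.128 = 100.7020

100.70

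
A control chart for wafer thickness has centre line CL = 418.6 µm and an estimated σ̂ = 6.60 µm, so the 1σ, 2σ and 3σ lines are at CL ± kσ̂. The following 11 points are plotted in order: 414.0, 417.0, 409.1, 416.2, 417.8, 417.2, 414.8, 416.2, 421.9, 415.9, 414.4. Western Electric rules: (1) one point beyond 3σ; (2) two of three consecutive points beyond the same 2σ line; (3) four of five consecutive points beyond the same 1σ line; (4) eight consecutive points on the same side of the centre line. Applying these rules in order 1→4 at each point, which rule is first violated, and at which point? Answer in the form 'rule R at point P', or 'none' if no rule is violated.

rule 4 at point 8

Zone of each point (C = within 1σ̂, B = 1σ̂–2σ̂, A = 2σ̂–3σ̂, * = beyond 3σ̂; sign = side of CL): 1:-C, 2:-C, 3:-B, 4:-C, 5:-C, 6:-C, 7:-C, 8:-C, 9:+C, 10:-C, 11:-C
Rule 4 (eight consecutive points on the same side of the centre line) is satisfied at point 8.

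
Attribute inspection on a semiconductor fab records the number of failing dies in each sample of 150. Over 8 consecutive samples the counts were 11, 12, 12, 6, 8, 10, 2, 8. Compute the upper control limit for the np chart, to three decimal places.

17.178

p̄ = Σdᵢ / (k·n) = 69 / (8 × 150) = 0.05750
UCL = np̄ + 3·√(np̄(1−p̄)) = 8.6250 + 3 × √(8.6250×0.94250) = 8.6250 + 3 × 2.8512 = 17.1785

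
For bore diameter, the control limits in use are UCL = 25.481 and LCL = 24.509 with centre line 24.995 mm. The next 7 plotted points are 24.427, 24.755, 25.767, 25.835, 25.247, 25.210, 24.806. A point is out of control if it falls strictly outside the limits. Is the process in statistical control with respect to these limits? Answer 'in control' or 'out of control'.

Compare each point to [24.509, 25.481]: sample 1 = 24.427 < LCL; sample 3 = 25.767 > UCL; sample 4 = 25.835 > UCL.

out of control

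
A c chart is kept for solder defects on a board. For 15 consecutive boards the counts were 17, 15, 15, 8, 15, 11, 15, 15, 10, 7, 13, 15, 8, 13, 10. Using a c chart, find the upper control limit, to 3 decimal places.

23.059

c̄ = (17 + 15 + 15 + 8 + 15 + 11 + 15 + 15 + 10 + 7 + 13 + 15 + 8 + 13 + 10) / 15 = 187 / 15 = 12.4667
UCL = c̄ + 3√c̄ = 12.4667 + 3 × √12.4667 = 12.4667 + 3 × 3.5308 = 23.0591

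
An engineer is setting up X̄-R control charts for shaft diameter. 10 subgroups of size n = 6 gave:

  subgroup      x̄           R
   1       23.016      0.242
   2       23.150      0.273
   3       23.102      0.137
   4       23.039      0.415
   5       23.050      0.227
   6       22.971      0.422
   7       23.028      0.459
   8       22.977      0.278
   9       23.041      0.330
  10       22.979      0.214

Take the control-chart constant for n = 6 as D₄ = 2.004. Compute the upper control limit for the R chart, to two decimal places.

R̄ = (0.242 + 0.273 + 0.137 + 0.415 + 0.227 + 0.422 + 0.459 + 0.278 + 0.330 + 0.214) / 10 = 2.9970 / 10 = 0.2997
UCL_R = D₄·R̄ = 2.004 × 0.2997 = 0.6006

0.60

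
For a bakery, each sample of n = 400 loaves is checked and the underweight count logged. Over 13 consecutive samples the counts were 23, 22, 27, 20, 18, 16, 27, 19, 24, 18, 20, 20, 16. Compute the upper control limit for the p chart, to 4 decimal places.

p̄ = Σdᵢ / (k·n) = 270 / (13 × 400) = 0.05192
UCL = p̄ + 3·√(p̄(1−p̄)/n) = 0.05192 + 3 × √(0.05192×0.94808/400) = 0.05192 + 3 × 0.01109 = 0.08520

0.0852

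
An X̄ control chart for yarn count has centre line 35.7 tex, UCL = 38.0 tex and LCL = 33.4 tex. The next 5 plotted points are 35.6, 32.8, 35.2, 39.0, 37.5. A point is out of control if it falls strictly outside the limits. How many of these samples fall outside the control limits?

Compare each point to [33.4, 38.0]: sample 2 = 32.8 < LCL; sample 4 = 39.0 > UCL.

2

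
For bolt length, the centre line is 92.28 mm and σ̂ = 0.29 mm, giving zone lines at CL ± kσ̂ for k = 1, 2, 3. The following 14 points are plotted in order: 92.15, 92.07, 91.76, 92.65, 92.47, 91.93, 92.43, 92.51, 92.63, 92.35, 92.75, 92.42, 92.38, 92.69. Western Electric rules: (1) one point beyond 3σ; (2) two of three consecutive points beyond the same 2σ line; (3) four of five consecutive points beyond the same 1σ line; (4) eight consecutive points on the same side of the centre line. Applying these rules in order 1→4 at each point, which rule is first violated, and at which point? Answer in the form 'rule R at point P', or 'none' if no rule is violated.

rule 4 at point 14

Zone of each point (C = within 1σ̂, B = 1σ̂–2σ̂, A = 2σ̂–3σ̂, * = beyond 3σ̂; sign = side of CL): 1:-C, 2:-C, 3:-B, 4:+B, 5:+C, 6:-B, 7:+C, 8:+C, 9:+B, 10:+C, 11:+B, 12:+C, 13:+C, 14:+B
Rule 4 (eight consecutive points on the same side of the centre line) is satisfied at point 14.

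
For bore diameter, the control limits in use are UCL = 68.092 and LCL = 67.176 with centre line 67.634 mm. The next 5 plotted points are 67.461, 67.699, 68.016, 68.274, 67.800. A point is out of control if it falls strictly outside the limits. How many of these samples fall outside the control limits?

Compare each point to [67.176, 68.092]: sample 4 = 68.274 > UCL.

1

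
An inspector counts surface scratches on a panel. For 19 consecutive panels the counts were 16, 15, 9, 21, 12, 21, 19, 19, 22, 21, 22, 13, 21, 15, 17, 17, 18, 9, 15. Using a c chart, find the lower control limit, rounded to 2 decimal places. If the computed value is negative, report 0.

4.60

c̄ = (16 + 15 + 9 + 21 + 12 + 21 + 19 + 19 + 22 + 21 + 22 + 13 + 21 + 15 + 17 + 17 + 18 + 9 + 15) / 19 = 322 / 19 = 16.9474
LCL = c̄ − 3√c̄ = 16.9474 − 3 × 4.1167 = 4.5972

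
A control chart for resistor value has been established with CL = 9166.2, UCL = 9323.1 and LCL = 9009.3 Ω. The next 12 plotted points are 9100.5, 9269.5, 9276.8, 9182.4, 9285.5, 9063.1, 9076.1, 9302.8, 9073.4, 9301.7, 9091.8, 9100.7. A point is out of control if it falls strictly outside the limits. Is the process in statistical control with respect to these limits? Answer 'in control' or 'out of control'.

All 12 points lie within [9009.3, 9323.1].

in control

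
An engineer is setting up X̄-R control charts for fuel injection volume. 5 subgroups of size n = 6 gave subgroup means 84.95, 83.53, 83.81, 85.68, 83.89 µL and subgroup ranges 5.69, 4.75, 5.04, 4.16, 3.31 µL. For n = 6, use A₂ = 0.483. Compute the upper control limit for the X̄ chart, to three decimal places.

86.589

X̄̄ = (84.95 + 83.53 + 83.81 + 85.68 + 83.89) / 5 = 421.8600 / 5 = 84.3720
R̄ = (5.69 + 4.75 + 5.04 + 4.16 + 3.31) / 5 = 22.9500 / 5 = 4.5900
UCL = X̄̄ + A₂·R̄ = 84.3720 + 0.483 × 4.5900 = 86.5890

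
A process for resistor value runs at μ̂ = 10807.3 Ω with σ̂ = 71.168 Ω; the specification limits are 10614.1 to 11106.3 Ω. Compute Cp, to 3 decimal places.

Cp = (USL − LSL) / (6σ̂) = (11106.3 − 10614.1) / (6 × 71.168) = 492.2000 / 427.0080 = 1.1527

1.153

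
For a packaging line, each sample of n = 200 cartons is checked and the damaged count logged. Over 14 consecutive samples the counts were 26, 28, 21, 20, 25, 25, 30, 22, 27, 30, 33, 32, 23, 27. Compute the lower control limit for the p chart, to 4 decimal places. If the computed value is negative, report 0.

0.0600

p̄ = Σdᵢ / (k·n) = 369 / (14 × 200) = 0.13179
LCL = p̄ − 3·√(p̄(1−p̄)/n) = 0.13179 − 3 × 0.02392 = 0.06003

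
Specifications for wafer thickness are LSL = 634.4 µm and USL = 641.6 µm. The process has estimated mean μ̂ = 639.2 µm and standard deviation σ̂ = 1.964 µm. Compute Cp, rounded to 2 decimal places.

0.61

Cp = (USL − LSL) / (6σ̂) = (641.6 − 634.4) / (6 × 1.964) = 7.2000 / 11.7840 = 0.6110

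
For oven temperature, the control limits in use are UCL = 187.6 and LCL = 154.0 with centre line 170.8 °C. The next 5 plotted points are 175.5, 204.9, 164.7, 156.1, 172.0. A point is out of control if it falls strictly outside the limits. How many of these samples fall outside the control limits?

Compare each point to [154.0, 187.6]: sample 2 = 204.9 > UCL.

1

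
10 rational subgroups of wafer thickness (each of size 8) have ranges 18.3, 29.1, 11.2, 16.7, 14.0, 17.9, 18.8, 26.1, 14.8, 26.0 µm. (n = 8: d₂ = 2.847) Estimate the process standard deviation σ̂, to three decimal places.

R̄ = (18.3 + 29.1 + 11.2 + 16.7 + 14.0 + 17.9 + 18.8 + 26.1 + 14.8 + 26.0) / 10 = 19.2900
σ̂ = R̄ / d₂ = 19.2900 / 2.847 = 6.7756

6.776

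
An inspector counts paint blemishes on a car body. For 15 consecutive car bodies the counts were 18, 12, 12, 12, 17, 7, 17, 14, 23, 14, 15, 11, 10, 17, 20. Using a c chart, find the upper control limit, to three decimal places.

c̄ = (18 + 12 + 12 + 12 + 17 + 7 + 17 + 14 + 23 + 14 + 15 + 11 + 10 + 17 + 20) / 15 = 219 / 15 = 14.6000
UCL = c̄ + 3√c̄ = 14.6000 + 3 × √14.6000 = 14.6000 + 3 × 3.8210 = 26.0630

26.063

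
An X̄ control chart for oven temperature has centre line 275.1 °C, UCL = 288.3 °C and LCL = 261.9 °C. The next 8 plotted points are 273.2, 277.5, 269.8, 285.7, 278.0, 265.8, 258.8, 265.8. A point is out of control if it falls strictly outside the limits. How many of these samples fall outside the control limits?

Compare each point to [261.9, 288.3]: sample 7 = 258.8 < LCL.

1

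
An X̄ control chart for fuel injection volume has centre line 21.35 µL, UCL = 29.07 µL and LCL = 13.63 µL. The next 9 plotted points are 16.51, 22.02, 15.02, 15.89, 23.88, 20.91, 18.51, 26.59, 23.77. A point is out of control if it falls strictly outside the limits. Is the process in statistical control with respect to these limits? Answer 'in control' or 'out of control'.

in control

All 9 points lie within [13.63, 29.07].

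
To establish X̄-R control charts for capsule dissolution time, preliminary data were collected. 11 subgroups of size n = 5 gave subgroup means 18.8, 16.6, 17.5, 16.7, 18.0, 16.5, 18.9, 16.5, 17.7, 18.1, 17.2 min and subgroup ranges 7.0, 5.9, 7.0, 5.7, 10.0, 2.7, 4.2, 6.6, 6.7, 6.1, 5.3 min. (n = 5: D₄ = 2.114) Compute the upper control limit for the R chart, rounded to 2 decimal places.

R̄ = (7.0 + 5.9 + 7.0 + 5.7 + 10.0 + 2.7 + 4.2 + 6.6 + 6.7 + 6.1 + 5.3) / 11 = 67.2000 / 11 = 6.1091
UCL_R = D₄·R̄ = 2.114 × 6.1091 = 12.9146

12.91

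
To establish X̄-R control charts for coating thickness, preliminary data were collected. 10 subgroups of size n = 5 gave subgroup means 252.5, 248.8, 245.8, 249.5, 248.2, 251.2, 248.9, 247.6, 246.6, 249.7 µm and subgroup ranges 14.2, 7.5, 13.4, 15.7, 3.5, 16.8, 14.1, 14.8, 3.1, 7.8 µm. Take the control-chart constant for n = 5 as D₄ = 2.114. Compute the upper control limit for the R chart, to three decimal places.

23.444

R̄ = (14.2 + 7.5 + 13.4 + 15.7 + 3.5 + 16.8 + 14.1 + 14.8 + 3.1 + 7.8) / 10 = 110.9000 / 10 = 11.0900
UCL_R = D₄·R̄ = 2.114 × 11.0900 = 23.4443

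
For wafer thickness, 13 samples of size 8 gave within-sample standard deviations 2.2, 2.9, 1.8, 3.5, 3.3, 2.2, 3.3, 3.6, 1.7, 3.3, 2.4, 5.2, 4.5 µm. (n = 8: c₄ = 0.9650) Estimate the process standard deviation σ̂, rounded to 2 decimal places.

3.18

s̄ = (2.2 + 2.9 + 1.8 + 3.5 + 3.3 + 2.2 + 3.3 + 3.6 + 1.7 + 3.3 + 2.4 + 5.2 + 4.5) / 13 = 3.0692
σ̂ = s̄ / c₄ = 3.0692 / 0.9650 = 3.1806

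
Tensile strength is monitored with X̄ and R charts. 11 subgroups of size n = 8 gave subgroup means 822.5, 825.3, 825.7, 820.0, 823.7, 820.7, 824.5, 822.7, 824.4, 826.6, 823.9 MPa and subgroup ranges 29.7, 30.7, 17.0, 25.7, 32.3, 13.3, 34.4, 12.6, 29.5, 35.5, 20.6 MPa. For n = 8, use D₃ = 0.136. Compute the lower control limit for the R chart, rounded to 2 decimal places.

R̄ = (29.7 + 30.7 + 17.0 + 25.7 + 32.3 + 13.3 + 34.4 + 12.6 + 29.5 + 35.5 + 20.6) / 11 = 281.3000 / 11 = 25.5727
LCL_R = D₃·R̄ = 0.136 × 25.5727 = 3.4779

3.48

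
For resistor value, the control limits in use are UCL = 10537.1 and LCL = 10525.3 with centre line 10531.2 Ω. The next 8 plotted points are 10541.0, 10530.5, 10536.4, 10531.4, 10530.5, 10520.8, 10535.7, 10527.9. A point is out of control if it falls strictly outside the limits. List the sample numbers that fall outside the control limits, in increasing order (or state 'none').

Compare each point to [10525.3, 10537.1]: sample 1 = 10541.0 > UCL; sample 6 = 10520.8 < LCL.

1, 6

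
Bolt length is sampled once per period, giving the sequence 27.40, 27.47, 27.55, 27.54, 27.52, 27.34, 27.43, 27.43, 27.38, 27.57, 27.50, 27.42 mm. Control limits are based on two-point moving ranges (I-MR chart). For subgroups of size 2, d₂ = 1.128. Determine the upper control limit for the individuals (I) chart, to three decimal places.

27.666

X̄ = (27.40 + 27.47 + 27.55 + 27.54 + 27.52 + 27.34 + 27.43 + 27.43 + 27.38 + 27.57 + 27.50 + 27.42) / 12 = 27.4625
Moving ranges: 0.07, 0.08, 0.01, 0.02, 0.18, 0.09, 0.00, 0.05, 0.19, 0.07, 0.08; M̄R̄ = 0.8400 / 11 = 0.0764
UCL = X̄ + 3·M̄R̄/d₂ = 27.4625 + 3 × 0.0764 / 1.128 = 27.6656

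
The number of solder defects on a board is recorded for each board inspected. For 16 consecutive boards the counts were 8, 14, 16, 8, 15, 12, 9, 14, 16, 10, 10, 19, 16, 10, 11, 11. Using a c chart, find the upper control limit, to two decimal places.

c̄ = (8 + 14 + 16 + 8 + 15 + 12 + 9 + 14 + 16 + 10 + 10 + 19 + 16 + 10 + 11 + 11) / 16 = 199 / 16 = 12.4375
UCL = c̄ + 3√c̄ = 12.4375 + 3 × √12.4375 = 12.4375 + 3 × 3.5267 = 23.0176

23.02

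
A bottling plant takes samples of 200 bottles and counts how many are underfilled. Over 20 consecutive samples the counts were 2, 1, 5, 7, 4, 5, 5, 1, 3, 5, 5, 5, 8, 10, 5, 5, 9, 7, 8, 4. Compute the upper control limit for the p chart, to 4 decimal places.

p̄ = Σdᵢ / (k·n) = 104 / (20 × 200) = 0.02600
UCL = p̄ + 3·√(p̄(1−p̄)/n) = 0.02600 + 3 × √(0.02600×0.97400/200) = 0.02600 + 3 × 0.01125 = 0.05976

0.0598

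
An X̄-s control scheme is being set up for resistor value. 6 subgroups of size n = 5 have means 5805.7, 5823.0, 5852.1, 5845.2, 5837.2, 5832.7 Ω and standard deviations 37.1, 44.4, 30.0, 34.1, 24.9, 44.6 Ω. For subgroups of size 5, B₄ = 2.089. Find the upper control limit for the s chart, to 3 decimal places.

s̄ = (37.1 + 44.4 + 30.0 + 34.1 + 24.9 + 44.6) / 6 = 35.8500
UCL_s = B₄·s̄ = 2.089 × 35.8500 = 74.8907

74.891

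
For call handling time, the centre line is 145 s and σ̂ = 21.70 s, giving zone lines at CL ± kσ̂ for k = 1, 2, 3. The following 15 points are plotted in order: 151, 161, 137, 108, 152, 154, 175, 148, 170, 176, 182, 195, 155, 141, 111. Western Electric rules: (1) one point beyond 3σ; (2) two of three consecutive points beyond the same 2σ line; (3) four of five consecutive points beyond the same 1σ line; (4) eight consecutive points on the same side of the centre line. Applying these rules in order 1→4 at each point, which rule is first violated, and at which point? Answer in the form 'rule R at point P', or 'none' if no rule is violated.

rule 3 at point 11

Zone of each point (C = within 1σ̂, B = 1σ̂–2σ̂, A = 2σ̂–3σ̂, * = beyond 3σ̂; sign = side of CL): 1:+C, 2:+C, 3:-C, 4:-B, 5:+C, 6:+C, 7:+B, 8:+C, 9:+B, 10:+B, 11:+B, 12:+A, 13:+C, 14:-C, 15:-B
Rule 3 (four of five consecutive points beyond the same 1σ limit) is satisfied at point 11.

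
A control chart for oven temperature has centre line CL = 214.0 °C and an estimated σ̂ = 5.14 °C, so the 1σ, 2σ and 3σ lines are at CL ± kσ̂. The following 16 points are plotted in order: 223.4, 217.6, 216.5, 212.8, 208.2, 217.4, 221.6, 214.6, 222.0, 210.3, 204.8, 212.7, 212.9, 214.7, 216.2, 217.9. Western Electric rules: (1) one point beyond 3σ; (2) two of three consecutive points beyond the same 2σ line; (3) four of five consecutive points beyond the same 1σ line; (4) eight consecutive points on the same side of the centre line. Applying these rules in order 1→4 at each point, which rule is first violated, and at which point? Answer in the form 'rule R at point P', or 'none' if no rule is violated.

none

Zone of each point (C = within 1σ̂, B = 1σ̂–2σ̂, A = 2σ̂–3σ̂, * = beyond 3σ̂; sign = side of CL): 1:+B, 2:+C, 3:+C, 4:-C, 5:-B, 6:+C, 7:+B, 8:+C, 9:+B, 10:-C, 11:-B, 12:-C, 13:-C, 14:+C, 15:+C, 16:+C
No rule fires across all 16 points.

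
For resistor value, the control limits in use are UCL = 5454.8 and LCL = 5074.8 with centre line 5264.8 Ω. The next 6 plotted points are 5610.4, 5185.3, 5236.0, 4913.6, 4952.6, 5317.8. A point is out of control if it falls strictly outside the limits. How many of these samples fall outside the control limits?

3

Compare each point to [5074.8, 5454.8]: sample 1 = 5610.4 > UCL; sample 4 = 4913.6 < LCL; sample 5 = 4952.6 < LCL.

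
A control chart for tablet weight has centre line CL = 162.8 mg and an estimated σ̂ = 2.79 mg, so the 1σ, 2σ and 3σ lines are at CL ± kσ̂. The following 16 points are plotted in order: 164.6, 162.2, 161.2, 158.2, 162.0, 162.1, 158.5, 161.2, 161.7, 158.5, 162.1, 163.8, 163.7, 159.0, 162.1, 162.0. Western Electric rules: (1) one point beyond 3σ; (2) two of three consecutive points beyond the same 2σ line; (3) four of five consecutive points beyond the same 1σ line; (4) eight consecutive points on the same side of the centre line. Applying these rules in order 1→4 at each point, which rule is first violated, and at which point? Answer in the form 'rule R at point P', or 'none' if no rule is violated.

rule 4 at point 9

Zone of each point (C = within 1σ̂, B = 1σ̂–2σ̂, A = 2σ̂–3σ̂, * = beyond 3σ̂; sign = side of CL): 1:+C, 2:-C, 3:-C, 4:-B, 5:-C, 6:-C, 7:-B, 8:-C, 9:-C, 10:-B, 11:-C, 12:+C, 13:+C, 14:-B, 15:-C, 16:-C
Rule 4 (eight consecutive points on the same side of the centre line) is satisfied at point 9.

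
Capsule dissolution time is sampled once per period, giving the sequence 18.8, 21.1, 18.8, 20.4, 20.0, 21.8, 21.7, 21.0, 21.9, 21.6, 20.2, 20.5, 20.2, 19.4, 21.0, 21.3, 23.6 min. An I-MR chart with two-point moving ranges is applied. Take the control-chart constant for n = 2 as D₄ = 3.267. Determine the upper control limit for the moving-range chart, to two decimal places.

3.55

Moving ranges: 2.3, 2.3, 1.6, 0.4, 1.8, 0.1, 0.7, 0.9, 0.3, 1.4, 0.3, 0.3, 0.8, 1.6, 0.3, 2.3; M̄R̄ = 17.4000 / 16 = 1.0875
UCL_MR = D₄·M̄R̄ = 3.267 × 1.0875 = 3.5529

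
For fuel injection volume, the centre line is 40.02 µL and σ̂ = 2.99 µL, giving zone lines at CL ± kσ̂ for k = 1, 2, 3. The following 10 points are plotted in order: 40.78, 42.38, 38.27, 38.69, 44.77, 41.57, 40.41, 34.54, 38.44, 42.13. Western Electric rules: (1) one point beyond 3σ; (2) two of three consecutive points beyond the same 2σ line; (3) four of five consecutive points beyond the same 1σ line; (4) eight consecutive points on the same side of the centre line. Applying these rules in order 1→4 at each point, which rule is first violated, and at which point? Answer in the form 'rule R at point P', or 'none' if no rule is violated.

none

Zone of each point (C = within 1σ̂, B = 1σ̂–2σ̂, A = 2σ̂–3σ̂, * = beyond 3σ̂; sign = side of CL): 1:+C, 2:+C, 3:-C, 4:-C, 5:+B, 6:+C, 7:+C, 8:-B, 9:-C, 10:+C
No rule fires across all 10 points.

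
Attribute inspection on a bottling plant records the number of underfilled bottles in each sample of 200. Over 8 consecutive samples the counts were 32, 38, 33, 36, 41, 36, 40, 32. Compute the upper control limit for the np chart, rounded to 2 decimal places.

52.30

p̄ = Σdᵢ / (k·n) = 288 / (8 × 200) = 0.18000
UCL = np̄ + 3·√(np̄(1−p̄)) = 36.0000 + 3 × √(36.0000×0.82000) = 36.0000 + 3 × 5.4332 = 52.2997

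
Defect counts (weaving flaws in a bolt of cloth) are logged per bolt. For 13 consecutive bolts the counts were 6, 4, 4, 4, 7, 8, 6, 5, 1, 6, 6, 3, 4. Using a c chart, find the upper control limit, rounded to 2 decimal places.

c̄ = (6 + 4 + 4 + 4 + 7 + 8 + 6 + 5 + 1 + 6 + 6 + 3 + 4) / 13 = 64 / 13 = 4.9231
UCL = c̄ + 3√c̄ = 4.9231 + 3 × √4.9231 = 4.9231 + 3 × 2.2188 = 11.5795

11.58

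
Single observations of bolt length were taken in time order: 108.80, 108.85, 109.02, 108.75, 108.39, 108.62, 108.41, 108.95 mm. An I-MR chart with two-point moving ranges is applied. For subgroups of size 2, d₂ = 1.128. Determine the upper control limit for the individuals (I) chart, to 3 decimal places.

109.419

X̄ = (108.80 + 108.85 + 109.02 + 108.75 + 108.39 + 108.62 + 108.41 + 108.95) / 8 = 108.7237
Moving ranges: 0.05, 0.17, 0.27, 0.36, 0.23, 0.21, 0.54; M̄R̄ = 1.8300 / 7 = 0.2614
UCL = X̄ + 3·M̄R̄/d₂ = 108.7237 + 3 × 0.2614 / 1.128 = 109.4190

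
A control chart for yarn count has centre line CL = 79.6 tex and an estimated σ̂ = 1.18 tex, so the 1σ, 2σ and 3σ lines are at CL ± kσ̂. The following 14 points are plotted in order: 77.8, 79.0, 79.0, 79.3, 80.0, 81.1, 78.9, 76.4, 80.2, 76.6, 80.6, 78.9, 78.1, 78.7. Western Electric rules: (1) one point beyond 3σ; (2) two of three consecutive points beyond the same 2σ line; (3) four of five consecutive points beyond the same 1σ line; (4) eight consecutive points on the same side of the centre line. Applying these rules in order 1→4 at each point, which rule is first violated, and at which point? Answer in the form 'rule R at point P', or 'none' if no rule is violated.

rule 2 at point 10

Zone of each point (C = within 1σ̂, B = 1σ̂–2σ̂, A = 2σ̂–3σ̂, * = beyond 3σ̂; sign = side of CL): 1:-B, 2:-C, 3:-C, 4:-C, 5:+C, 6:+B, 7:-C, 8:-A, 9:+C, 10:-A, 11:+C, 12:-C, 13:-B, 14:-C
Rule 2 (two of three consecutive points beyond the same 2σ limit) is satisfied at point 10.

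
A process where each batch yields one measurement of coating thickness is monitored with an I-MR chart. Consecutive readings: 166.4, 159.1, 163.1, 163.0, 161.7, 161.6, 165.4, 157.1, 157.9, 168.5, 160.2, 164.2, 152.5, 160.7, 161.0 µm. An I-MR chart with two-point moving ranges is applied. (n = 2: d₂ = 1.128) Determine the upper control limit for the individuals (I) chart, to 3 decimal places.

X̄ = (166.4 + 159.1 + 163.1 + 163.0 + 161.7 + 161.6 + 165.4 + 157.1 + 157.9 + 168.5 + 160.2 + 164.2 + 152.5 + 160.7 + 161.0) / 15 = 161.4933
Moving ranges: 7.3, 4.0, 0.1, 1.3, 0.1, 3.8, 8.3, 0.8, 10.6, 8.3, 4.0, 11.7, 8.2, 0.3; M̄R̄ = 68.8000 / 14 = 4.9143
UCL = X̄ + 3·M̄R̄/d₂ = 161.4933 + 3 × 4.9143 / 1.128 = 174.5632

174.563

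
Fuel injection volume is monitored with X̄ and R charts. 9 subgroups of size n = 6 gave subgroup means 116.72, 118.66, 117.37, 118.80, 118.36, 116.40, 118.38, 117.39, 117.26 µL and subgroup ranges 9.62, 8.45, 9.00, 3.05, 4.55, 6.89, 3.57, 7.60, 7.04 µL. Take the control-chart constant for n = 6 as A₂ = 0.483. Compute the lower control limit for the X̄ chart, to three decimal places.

X̄̄ = (116.72 + 118.66 + 117.37 + 118.80 + 118.36 + 116.40 + 118.38 + 117.39 + 117.26) / 9 = 1059.3400 / 9 = 117.7044
R̄ = (9.62 + 8.45 + 9.00 + 3.05 + 4.55 + 6.89 + 3.57 + 7.60 + 7.04) / 9 = 59.7700 / 9 = 6.6411
LCL = X̄̄ − A₂·R̄ = 117.7044 − 0.483 × 6.6411 = 114.4968

114.497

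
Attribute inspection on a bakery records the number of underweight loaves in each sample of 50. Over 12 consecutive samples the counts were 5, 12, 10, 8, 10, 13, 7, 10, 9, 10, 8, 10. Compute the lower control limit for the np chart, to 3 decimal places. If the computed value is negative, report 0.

p̄ = Σdᵢ / (k·n) = 112 / (12 × 50) = 0.18667
LCL = np̄ − 3·√(np̄(1−p̄)) = 9.3333 − 3 × 2.7552 = 1.0677

1.068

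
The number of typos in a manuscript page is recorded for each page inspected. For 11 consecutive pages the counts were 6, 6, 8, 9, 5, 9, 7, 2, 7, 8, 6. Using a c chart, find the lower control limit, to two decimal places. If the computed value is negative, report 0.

c̄ = (6 + 6 + 8 + 9 + 5 + 9 + 7 + 2 + 7 + 8 + 6) / 11 = 73 / 11 = 6.6364
LCL = c̄ − 3√c̄ = 6.6364 − 3 × 2.5761 = -1.0920 → 0 (cannot be negative)

0.00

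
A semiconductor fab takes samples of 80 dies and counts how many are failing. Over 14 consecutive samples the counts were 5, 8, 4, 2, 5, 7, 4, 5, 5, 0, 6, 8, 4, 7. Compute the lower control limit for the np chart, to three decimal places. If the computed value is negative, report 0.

0.000

p̄ = Σdᵢ / (k·n) = 70 / (14 × 80) = 0.06250
LCL = np̄ − 3·√(np̄(1−p̄)) = 5.0000 − 3 × 2.1651 = -1.4952 → 0 (negative, so LCL = 0)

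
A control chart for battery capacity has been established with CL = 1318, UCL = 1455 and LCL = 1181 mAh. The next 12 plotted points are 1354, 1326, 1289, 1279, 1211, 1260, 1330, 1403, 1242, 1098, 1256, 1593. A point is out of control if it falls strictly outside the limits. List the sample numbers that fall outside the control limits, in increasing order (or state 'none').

Compare each point to [1181, 1455]: sample 10 = 1098 < LCL; sample 12 = 1593 > UCL.

10, 12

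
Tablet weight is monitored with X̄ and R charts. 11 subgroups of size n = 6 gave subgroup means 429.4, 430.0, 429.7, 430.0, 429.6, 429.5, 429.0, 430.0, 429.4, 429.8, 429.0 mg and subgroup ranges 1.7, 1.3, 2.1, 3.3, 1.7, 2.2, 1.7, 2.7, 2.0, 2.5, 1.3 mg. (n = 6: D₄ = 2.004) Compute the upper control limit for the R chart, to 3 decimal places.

R̄ = (1.7 + 1.3 + 2.1 + 3.3 + 1.7 + 2.2 + 1.7 + 2.7 + 2.0 + 2.5 + 1.3) / 11 = 22.5000 / 11 = 2.0455
UCL_R = D₄·R̄ = 2.004 × 2.0455 = 4.0991

4.099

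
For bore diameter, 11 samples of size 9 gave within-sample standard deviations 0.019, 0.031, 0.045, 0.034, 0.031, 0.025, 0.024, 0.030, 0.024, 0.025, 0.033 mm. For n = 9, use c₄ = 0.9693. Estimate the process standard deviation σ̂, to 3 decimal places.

0.030

s̄ = (0.019 + 0.031 + 0.045 + 0.034 + 0.031 + 0.025 + 0.024 + 0.030 + 0.024 + 0.025 + 0.033) / 11 = 0.0292
σ̂ = s̄ / c₄ = 0.0292 / 0.9693 = 0.0301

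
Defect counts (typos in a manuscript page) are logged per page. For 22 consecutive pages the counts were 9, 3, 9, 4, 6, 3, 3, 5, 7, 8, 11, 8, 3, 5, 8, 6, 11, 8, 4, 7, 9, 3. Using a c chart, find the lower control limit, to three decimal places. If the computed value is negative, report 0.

c̄ = (9 + 3 + 9 + 4 + 6 + 3 + 3 + 5 + 7 + 8 + 11 + 8 + 3 + 5 + 8 + 6 + 11 + 8 + 4 + 7 + 9 + 3) / 22 = 140 / 22 = 6.3636
LCL = c̄ − 3√c̄ = 6.3636 − 3 × 2.5226 = -1.2042 → 0 (cannot be negative)

0.000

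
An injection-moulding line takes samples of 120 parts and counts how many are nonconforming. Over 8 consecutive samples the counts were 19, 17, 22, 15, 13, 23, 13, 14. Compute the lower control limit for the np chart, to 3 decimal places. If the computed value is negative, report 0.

p̄ = Σdᵢ / (k·n) = 136 / (8 × 120) = 0.14167
LCL = np̄ − 3·√(np̄(1−p̄)) = 17.0000 − 3 × 3.8199 = 5.5403

5.540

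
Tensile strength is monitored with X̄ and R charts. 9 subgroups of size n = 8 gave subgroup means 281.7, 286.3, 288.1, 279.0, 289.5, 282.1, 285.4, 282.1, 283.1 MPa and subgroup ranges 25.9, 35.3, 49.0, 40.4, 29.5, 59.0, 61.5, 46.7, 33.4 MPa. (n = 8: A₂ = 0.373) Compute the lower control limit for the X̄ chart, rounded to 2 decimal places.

X̄̄ = (281.7 + 286.3 + 288.1 + 279.0 + 289.5 + 282.1 + 285.4 + 282.1 + 283.1) / 9 = 2557.3000 / 9 = 284.1444
R̄ = (25.9 + 35.3 + 49.0 + 40.4 + 29.5 + 59.0 + 61.5 + 46.7 + 33.4) / 9 = 380.7000 / 9 = 42.3000
LCL = X̄̄ − A₂·R̄ = 284.1444 − 0.373 × 42.3000 = 268.3665

268.37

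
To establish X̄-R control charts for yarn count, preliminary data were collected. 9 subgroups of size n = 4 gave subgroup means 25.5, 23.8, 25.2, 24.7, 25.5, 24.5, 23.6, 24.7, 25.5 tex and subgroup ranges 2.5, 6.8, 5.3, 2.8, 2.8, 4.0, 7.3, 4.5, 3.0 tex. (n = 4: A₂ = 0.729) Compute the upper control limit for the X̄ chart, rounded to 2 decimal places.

X̄̄ = (25.5 + 23.8 + 25.2 + 24.7 + 25.5 + 24.5 + 23.6 + 24.7 + 25.5) / 9 = 223.0000 / 9 = 24.7778
R̄ = (2.5 + 6.8 + 5.3 + 2.8 + 2.8 + 4.0 + 7.3 + 4.5 + 3.0) / 9 = 39.0000 / 9 = 4.3333
UCL = X̄̄ + A₂·R̄ = 24.7778 + 0.729 × 4.3333 = 27.9368

27.94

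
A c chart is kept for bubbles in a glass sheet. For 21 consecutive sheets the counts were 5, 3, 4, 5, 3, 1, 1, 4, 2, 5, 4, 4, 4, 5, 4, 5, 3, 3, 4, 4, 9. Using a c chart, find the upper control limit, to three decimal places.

9.833

c̄ = (5 + 3 + 4 + 5 + 3 + 1 + 1 + 4 + 2 + 5 + 4 + 4 + 4 + 5 + 4 + 5 + 3 + 3 + 4 + 4 + 9) / 21 = 82 / 21 = 3.9048
UCL = c̄ + 3√c̄ = 3.9048 + 3 × √3.9048 = 3.9048 + 3 × 1.9760 = 9.8329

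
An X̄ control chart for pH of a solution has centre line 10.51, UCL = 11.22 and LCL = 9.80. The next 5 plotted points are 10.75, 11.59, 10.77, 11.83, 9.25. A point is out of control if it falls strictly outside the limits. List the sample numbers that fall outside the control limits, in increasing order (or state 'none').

2, 4, 5

Compare each point to [9.80, 11.22]: sample 2 = 11.59 > UCL; sample 4 = 11.83 > UCL; sample 5 = 9.25 < LCL.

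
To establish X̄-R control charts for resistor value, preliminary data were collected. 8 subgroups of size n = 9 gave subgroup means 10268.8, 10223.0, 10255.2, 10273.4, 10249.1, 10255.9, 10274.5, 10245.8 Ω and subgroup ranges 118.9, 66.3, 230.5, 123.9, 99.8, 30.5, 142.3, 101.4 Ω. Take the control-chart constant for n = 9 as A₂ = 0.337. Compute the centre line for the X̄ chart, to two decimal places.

10255.71

X̄̄ = (10268.8 + 10223.0 + 10255.2 + 10273.4 + 10249.1 + 10255.9 + 10274.5 + 10245.8) / 8 = 82045.7000 / 8 = 10255.7125
CL = X̄̄ = 10255.7125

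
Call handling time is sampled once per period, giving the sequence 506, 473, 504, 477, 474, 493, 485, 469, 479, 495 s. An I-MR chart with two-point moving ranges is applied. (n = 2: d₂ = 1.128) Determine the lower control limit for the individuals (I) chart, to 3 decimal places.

X̄ = (506 + 473 + 504 + 477 + 474 + 493 + 485 + 469 + 479 + 495) / 10 = 485.5000
Moving ranges: 33, 31, 27, 3, 19, 8, 16, 10, 16; M̄R̄ = 163.0000 / 9 = 18.1111
LCL = X̄ − 3·M̄R̄/d₂ = 485.5000 − 3 × 18.1111 / 1.128 = 437.3322

437.332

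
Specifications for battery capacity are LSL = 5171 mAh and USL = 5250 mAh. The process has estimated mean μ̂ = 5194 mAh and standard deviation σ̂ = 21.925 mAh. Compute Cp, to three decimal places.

0.601

Cp = (USL − LSL) / (6σ̂) = (5250 − 5171) / (6 × 21.925) = 79.0000 / 131.5500 = 0.6005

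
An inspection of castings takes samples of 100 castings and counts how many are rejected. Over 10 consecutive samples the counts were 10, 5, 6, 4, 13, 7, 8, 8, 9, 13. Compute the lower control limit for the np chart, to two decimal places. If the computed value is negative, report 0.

0.02

p̄ = Σdᵢ / (k·n) = 83 / (10 × 100) = 0.08300
LCL = np̄ − 3·√(np̄(1−p̄)) = 8.3000 − 3 × 2.7588 = 0.0235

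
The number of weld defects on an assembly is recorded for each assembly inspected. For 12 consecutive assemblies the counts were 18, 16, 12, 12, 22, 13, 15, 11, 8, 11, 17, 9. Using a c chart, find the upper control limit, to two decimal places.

c̄ = (18 + 16 + 12 + 12 + 22 + 13 + 15 + 11 + 8 + 11 + 17 + 9) / 12 = 164 / 12 = 13.6667
UCL = c̄ + 3√c̄ = 13.6667 + 3 × √13.6667 = 13.6667 + 3 × 3.6968 = 24.7572

24.76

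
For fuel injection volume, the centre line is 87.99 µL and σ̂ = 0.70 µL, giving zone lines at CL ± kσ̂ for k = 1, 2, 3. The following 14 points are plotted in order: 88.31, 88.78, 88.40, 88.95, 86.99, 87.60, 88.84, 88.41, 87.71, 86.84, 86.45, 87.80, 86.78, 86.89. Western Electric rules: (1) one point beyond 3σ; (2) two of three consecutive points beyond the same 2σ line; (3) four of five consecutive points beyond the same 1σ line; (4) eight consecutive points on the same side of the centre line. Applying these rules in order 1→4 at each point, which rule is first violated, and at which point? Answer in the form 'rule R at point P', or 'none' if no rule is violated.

rule 3 at point 14

Zone of each point (C = within 1σ̂, B = 1σ̂–2σ̂, A = 2σ̂–3σ̂, * = beyond 3σ̂; sign = side of CL): 1:+C, 2:+B, 3:+C, 4:+B, 5:-B, 6:-C, 7:+B, 8:+C, 9:-C, 10:-B, 11:-A, 12:-C, 13:-B, 14:-B
Rule 3 (four of five consecutive points beyond the same 1σ limit) is satisfied at point 14.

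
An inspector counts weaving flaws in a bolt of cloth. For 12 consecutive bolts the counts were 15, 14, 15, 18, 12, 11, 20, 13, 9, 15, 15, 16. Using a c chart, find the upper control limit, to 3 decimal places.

25.807

c̄ = (15 + 14 + 15 + 18 + 12 + 11 + 20 + 13 + 9 + 15 + 15 + 16) / 12 = 173 / 12 = 14.4167
UCL = c̄ + 3√c̄ = 14.4167 + 3 × √14.4167 = 14.4167 + 3 × 3.7969 = 25.8075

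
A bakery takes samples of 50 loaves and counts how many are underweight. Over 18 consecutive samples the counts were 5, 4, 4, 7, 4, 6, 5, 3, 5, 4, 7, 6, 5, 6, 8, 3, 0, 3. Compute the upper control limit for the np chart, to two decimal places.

p̄ = Σdᵢ / (k·n) = 85 / (18 × 50) = 0.09444
UCL = np̄ + 3·√(np̄(1−p̄)) = 4.7222 + 3 × √(4.7222×0.90556) = 4.7222 + 3 × 2.0679 = 10.9259

10.93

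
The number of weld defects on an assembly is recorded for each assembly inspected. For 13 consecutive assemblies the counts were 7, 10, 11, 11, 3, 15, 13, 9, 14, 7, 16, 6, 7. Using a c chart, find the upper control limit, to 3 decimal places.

19.373

c̄ = (7 + 10 + 11 + 11 + 3 + 15 + 13 + 9 + 14 + 7 + 16 + 6 + 7) / 13 = 129 / 13 = 9.9231
UCL = c̄ + 3√c̄ = 9.9231 + 3 × √9.9231 = 9.9231 + 3 × 3.1501 = 19.3734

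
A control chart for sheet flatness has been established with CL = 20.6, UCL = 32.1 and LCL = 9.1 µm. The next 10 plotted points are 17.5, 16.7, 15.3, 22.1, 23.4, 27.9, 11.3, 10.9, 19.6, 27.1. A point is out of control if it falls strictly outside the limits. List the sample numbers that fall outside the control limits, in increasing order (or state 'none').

none

All 10 points lie within [9.1, 32.1].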